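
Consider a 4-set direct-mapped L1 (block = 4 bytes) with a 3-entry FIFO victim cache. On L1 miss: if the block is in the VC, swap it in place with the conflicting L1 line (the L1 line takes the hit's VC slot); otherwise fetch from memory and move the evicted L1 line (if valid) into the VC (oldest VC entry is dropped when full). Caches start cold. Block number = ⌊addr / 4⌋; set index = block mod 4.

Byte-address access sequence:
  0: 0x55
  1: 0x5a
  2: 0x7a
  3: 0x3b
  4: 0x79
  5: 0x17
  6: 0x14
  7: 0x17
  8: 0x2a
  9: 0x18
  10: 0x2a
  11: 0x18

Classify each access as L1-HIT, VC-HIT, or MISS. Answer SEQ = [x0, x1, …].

SEQ = [MISS, MISS, MISS, MISS, VC-HIT, MISS, L1-HIT, L1-HIT, MISS, MISS, VC-HIT, VC-HIT]

#0 0x55→b21/s1 MISS; vc=[]
#1 0x5a→b22/s2 MISS; vc=[]
#2 0x7a→b30/s2 MISS; vc=[22]
#3 0x3b→b14/s2 MISS; vc=[22,30]
#4 0x79→b30/s2 VC-HIT; vc=[22,14]
#5 0x17→b5/s1 MISS; vc=[22,14,21]
#6 0x14→b5/s1 L1-HIT; vc=[22,14,21]
#7 0x17→b5/s1 L1-HIT; vc=[22,14,21]
#8 0x2a→b10/s2 MISS; vc=[14,21,30]
#9 0x18→b6/s2 MISS; vc=[21,30,10]
#10 0x2a→b10/s2 VC-HIT; vc=[21,30,6]
#11 0x18→b6/s2 VC-HIT; vc=[21,30,10]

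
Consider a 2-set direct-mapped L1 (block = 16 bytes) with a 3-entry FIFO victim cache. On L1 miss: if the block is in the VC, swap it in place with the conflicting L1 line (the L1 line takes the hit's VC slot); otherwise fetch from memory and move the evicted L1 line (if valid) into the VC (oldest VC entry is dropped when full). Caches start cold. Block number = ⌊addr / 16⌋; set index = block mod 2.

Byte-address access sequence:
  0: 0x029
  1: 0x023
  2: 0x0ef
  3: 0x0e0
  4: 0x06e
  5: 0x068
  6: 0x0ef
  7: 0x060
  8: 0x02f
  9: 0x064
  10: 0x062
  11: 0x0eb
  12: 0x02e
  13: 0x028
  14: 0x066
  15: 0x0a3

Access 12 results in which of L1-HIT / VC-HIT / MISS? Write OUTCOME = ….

0: 0x29 (blk 2, set 0) → MISS  vc=[]
1: 0x23 (blk 2, set 0) → L1-HIT  vc=[]
2: 0xef (blk 14, set 0) → MISS  vc=[2]
3: 0xe0 (blk 14, set 0) → L1-HIT  vc=[2]
4: 0x6e (blk 6, set 0) → MISS  vc=[2, 14]
5: 0x68 (blk 6, set 0) → L1-HIT  vc=[2, 14]
6: 0xef (blk 14, set 0) → VC-HIT  vc=[2, 6]
7: 0x60 (blk 6, set 0) → VC-HIT  vc=[2, 14]
8: 0x2f (blk 2, set 0) → VC-HIT  vc=[6, 14]
9: 0x64 (blk 6, set 0) → VC-HIT  vc=[2, 14]
10: 0x62 (blk 6, set 0) → L1-HIT  vc=[2, 14]
11: 0xeb (blk 14, set 0) → VC-HIT  vc=[2, 6]
12: 0x2e (blk 2, set 0) → VC-HIT  vc=[14, 6]
13: 0x28 (blk 2, set 0) → L1-HIT  vc=[14, 6]
14: 0x66 (blk 6, set 0) → VC-HIT  vc=[14, 2]
15: 0xa3 (blk 10, set 0) → MISS  vc=[14, 2, 6]

OUTCOME = VC-HIT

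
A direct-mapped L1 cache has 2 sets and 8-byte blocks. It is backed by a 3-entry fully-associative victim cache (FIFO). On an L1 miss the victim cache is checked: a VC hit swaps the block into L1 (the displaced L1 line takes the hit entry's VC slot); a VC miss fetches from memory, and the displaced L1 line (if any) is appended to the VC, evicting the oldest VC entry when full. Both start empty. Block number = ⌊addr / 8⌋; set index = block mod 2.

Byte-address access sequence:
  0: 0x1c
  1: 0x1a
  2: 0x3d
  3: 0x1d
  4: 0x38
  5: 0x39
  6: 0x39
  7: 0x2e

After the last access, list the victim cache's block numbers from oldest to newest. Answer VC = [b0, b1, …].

0: 0x1c (blk 3, set 1) → MISS  vc=[]
1: 0x1a (blk 3, set 1) → L1-HIT  vc=[]
2: 0x3d (blk 7, set 1) → MISS  vc=[3]
3: 0x1d (blk 3, set 1) → VC-HIT  vc=[7]
4: 0x38 (blk 7, set 1) → VC-HIT  vc=[3]
5: 0x39 (blk 7, set 1) → L1-HIT  vc=[3]
6: 0x39 (blk 7, set 1) → L1-HIT  vc=[3]
7: 0x2e (blk 5, set 1) → MISS  vc=[3, 7]

VC = [3, 7]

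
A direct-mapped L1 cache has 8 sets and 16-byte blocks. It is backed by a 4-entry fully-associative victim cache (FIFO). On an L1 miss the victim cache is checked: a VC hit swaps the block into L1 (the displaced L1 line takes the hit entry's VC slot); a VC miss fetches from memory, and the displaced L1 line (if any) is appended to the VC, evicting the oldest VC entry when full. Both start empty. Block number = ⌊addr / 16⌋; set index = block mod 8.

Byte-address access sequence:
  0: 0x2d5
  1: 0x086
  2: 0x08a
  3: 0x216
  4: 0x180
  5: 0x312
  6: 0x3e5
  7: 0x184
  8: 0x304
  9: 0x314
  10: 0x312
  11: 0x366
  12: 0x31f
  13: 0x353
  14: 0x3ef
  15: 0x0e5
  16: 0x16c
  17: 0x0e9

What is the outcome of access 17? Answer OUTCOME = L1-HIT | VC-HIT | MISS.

#0 0x2d5→b45/s5 MISS; vc=[]
#1 0x86→b8/s0 MISS; vc=[]
#2 0x8a→b8/s0 L1-HIT; vc=[]
#3 0x216→b33/s1 MISS; vc=[]
#4 0x180→b24/s0 MISS; vc=[8]
#5 0x312→b49/s1 MISS; vc=[8,33]
#6 0x3e5→b62/s6 MISS; vc=[8,33]
#7 0x184→b24/s0 L1-HIT; vc=[8,33]
#8 0x304→b48/s0 MISS; vc=[8,33,24]
#9 0x314→b49/s1 L1-HIT; vc=[8,33,24]
#10 0x312→b49/s1 L1-HIT; vc=[8,33,24]
#11 0x366→b54/s6 MISS; vc=[8,33,24,62]
#12 0x31f→b49/s1 L1-HIT; vc=[8,33,24,62]
#13 0x353→b53/s5 MISS; vc=[33,24,62,45]
#14 0x3ef→b62/s6 VC-HIT; vc=[33,24,54,45]
#15 0xe5→b14/s6 MISS; vc=[24,54,45,62]
#16 0x16c→b22/s6 MISS; vc=[54,45,62,14]
#17 0xe9→b14/s6 VC-HIT; vc=[54,45,62,22]

OUTCOME = VC-HIT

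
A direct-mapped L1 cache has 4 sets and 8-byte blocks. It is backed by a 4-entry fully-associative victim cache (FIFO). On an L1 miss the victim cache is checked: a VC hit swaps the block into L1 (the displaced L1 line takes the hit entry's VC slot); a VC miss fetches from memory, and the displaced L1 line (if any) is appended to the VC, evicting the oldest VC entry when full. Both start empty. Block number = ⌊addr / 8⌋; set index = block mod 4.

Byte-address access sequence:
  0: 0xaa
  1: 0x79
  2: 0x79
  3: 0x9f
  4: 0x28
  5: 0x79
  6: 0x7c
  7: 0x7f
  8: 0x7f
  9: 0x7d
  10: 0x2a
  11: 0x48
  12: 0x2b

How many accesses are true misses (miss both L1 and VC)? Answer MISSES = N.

#0 0xaa→b21/s1 MISS; vc=[]
#1 0x79→b15/s3 MISS; vc=[]
#2 0x79→b15/s3 L1-HIT; vc=[]
#3 0x9f→b19/s3 MISS; vc=[15]
#4 0x28→b5/s1 MISS; vc=[15,21]
#5 0x79→b15/s3 VC-HIT; vc=[19,21]
#6 0x7c→b15/s3 L1-HIT; vc=[19,21]
#7 0x7f→b15/s3 L1-HIT; vc=[19,21]
#8 0x7f→b15/s3 L1-HIT; vc=[19,21]
#9 0x7d→b15/s3 L1-HIT; vc=[19,21]
#10 0x2a→b5/s1 L1-HIT; vc=[19,21]
#11 0x48→b9/s1 MISS; vc=[19,21,5]
#12 0x2b→b5/s1 VC-HIT; vc=[19,21,9]

MISSES = 5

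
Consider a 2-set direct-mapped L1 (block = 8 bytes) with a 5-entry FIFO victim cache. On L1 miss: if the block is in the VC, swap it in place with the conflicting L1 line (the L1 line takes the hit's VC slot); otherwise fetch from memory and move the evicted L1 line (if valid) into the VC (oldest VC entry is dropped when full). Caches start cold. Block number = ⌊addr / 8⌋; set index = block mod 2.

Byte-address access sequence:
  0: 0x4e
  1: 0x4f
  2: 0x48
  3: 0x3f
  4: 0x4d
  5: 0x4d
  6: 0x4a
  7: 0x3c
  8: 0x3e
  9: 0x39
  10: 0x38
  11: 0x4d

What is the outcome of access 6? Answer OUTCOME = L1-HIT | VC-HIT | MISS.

OUTCOME = L1-HIT

0: 0x4e (blk 9, set 1) → MISS  vc=[]
1: 0x4f (blk 9, set 1) → L1-HIT  vc=[]
2: 0x48 (blk 9, set 1) → L1-HIT  vc=[]
3: 0x3f (blk 7, set 1) → MISS  vc=[9]
4: 0x4d (blk 9, set 1) → VC-HIT  vc=[7]
5: 0x4d (blk 9, set 1) → L1-HIT  vc=[7]
6: 0x4a (blk 9, set 1) → L1-HIT  vc=[7]
7: 0x3c (blk 7, set 1) → VC-HIT  vc=[9]
8: 0x3e (blk 7, set 1) → L1-HIT  vc=[9]
9: 0x39 (blk 7, set 1) → L1-HIT  vc=[9]
10: 0x38 (blk 7, set 1) → L1-HIT  vc=[9]
11: 0x4d (blk 9, set 1) → VC-HIT  vc=[7]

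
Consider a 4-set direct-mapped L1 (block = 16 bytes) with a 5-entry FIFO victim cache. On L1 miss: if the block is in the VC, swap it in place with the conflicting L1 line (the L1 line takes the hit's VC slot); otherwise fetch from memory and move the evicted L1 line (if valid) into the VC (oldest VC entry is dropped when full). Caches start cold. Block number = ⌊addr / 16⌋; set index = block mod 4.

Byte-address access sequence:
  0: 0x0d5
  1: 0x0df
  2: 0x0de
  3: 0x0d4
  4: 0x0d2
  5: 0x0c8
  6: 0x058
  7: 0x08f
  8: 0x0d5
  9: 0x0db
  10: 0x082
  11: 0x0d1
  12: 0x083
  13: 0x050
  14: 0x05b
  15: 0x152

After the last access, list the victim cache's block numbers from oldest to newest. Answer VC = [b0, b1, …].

VC = [13, 12, 5]

  [0] addr=0xd5 blk=13 s=1: MISS | VC []
  [1] addr=0xdf blk=13 s=1: L1-HIT | VC []
  [2] addr=0xde blk=13 s=1: L1-HIT | VC []
  [3] addr=0xd4 blk=13 s=1: L1-HIT | VC []
  [4] addr=0xd2 blk=13 s=1: L1-HIT | VC []
  [5] addr=0xc8 blk=12 s=0: MISS | VC []
  [6] addr=0x58 blk=5 s=1: MISS | VC [13]
  [7] addr=0x8f blk=8 s=0: MISS | VC [13, 12]
  [8] addr=0xd5 blk=13 s=1: VC-HIT | VC [5, 12]
  [9] addr=0xdb blk=13 s=1: L1-HIT | VC [5, 12]
  [10] addr=0x82 blk=8 s=0: L1-HIT | VC [5, 12]
  [11] addr=0xd1 blk=13 s=1: L1-HIT | VC [5, 12]
  [12] addr=0x83 blk=8 s=0: L1-HIT | VC [5, 12]
  [13] addr=0x50 blk=5 s=1: VC-HIT | VC [13, 12]
  [14] addr=0x5b blk=5 s=1: L1-HIT | VC [13, 12]
  [15] addr=0x152 blk=21 s=1: MISS | VC [13, 12, 5]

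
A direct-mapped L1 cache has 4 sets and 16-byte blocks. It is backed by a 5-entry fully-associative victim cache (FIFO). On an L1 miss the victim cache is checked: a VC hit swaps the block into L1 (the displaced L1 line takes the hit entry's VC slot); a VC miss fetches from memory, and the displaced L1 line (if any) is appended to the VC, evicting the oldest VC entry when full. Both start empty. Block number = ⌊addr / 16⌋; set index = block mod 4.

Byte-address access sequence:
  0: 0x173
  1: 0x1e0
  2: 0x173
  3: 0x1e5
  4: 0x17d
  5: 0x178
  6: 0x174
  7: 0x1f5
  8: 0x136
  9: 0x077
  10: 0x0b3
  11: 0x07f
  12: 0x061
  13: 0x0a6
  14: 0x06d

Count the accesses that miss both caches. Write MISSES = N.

0: 0x173 (blk 23, set 3) → MISS  vc=[]
1: 0x1e0 (blk 30, set 2) → MISS  vc=[]
2: 0x173 (blk 23, set 3) → L1-HIT  vc=[]
3: 0x1e5 (blk 30, set 2) → L1-HIT  vc=[]
4: 0x17d (blk 23, set 3) → L1-HIT  vc=[]
5: 0x178 (blk 23, set 3) → L1-HIT  vc=[]
6: 0x174 (blk 23, set 3) → L1-HIT  vc=[]
7: 0x1f5 (blk 31, set 3) → MISS  vc=[23]
8: 0x136 (blk 19, set 3) → MISS  vc=[23, 31]
9: 0x77 (blk 7, set 3) → MISS  vc=[23, 31, 19]
10: 0xb3 (blk 11, set 3) → MISS  vc=[23, 31, 19, 7]
11: 0x7f (blk 7, set 3) → VC-HIT  vc=[23, 31, 19, 11]
12: 0x61 (blk 6, set 2) → MISS  vc=[23, 31, 19, 11, 30]
13: 0xa6 (blk 10, set 2) → MISS  vc=[31, 19, 11, 30, 6]
14: 0x6d (blk 6, set 2) → VC-HIT  vc=[31, 19, 11, 30, 10]

MISSES = 8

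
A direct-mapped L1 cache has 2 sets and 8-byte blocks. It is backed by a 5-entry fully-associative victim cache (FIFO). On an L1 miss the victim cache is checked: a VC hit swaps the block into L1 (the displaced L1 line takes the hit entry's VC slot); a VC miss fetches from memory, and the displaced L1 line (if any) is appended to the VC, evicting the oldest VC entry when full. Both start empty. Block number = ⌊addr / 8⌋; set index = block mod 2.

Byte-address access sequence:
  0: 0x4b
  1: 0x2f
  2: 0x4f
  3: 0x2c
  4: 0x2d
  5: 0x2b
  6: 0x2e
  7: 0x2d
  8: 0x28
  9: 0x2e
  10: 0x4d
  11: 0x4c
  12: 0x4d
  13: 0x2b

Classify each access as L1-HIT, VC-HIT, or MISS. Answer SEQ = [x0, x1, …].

SEQ = [MISS, MISS, VC-HIT, VC-HIT, L1-HIT, L1-HIT, L1-HIT, L1-HIT, L1-HIT, L1-HIT, VC-HIT, L1-HIT, L1-HIT, VC-HIT]

0: 0x4b (blk 9, set 1) → MISS  vc=[]
1: 0x2f (blk 5, set 1) → MISS  vc=[9]
2: 0x4f (blk 9, set 1) → VC-HIT  vc=[5]
3: 0x2c (blk 5, set 1) → VC-HIT  vc=[9]
4: 0x2d (blk 5, set 1) → L1-HIT  vc=[9]
5: 0x2b (blk 5, set 1) → L1-HIT  vc=[9]
6: 0x2e (blk 5, set 1) → L1-HIT  vc=[9]
7: 0x2d (blk 5, set 1) → L1-HIT  vc=[9]
8: 0x28 (blk 5, set 1) → L1-HIT  vc=[9]
9: 0x2e (blk 5, set 1) → L1-HIT  vc=[9]
10: 0x4d (blk 9, set 1) → VC-HIT  vc=[5]
11: 0x4c (blk 9, set 1) → L1-HIT  vc=[5]
12: 0x4d (blk 9, set 1) → L1-HIT  vc=[5]
13: 0x2b (blk 5, set 1) → VC-HIT  vc=[9]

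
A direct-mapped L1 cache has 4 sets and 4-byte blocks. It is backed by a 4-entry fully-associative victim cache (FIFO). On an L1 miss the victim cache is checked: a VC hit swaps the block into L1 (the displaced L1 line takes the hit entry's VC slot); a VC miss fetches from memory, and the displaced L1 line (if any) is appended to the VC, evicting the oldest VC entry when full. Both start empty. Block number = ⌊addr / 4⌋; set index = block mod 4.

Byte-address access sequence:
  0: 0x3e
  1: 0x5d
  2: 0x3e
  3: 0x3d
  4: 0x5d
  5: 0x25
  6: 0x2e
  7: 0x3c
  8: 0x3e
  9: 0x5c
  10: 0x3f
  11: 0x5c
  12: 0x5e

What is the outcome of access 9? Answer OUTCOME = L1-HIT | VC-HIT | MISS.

OUTCOME = VC-HIT

#0 0x3e→b15/s3 MISS; vc=[]
#1 0x5d→b23/s3 MISS; vc=[15]
#2 0x3e→b15/s3 VC-HIT; vc=[23]
#3 0x3d→b15/s3 L1-HIT; vc=[23]
#4 0x5d→b23/s3 VC-HIT; vc=[15]
#5 0x25→b9/s1 MISS; vc=[15]
#6 0x2e→b11/s3 MISS; vc=[15,23]
#7 0x3c→b15/s3 VC-HIT; vc=[11,23]
#8 0x3e→b15/s3 L1-HIT; vc=[11,23]
#9 0x5c→b23/s3 VC-HIT; vc=[11,15]
#10 0x3f→b15/s3 VC-HIT; vc=[11,23]
#11 0x5c→b23/s3 VC-HIT; vc=[11,15]
#12 0x5e→b23/s3 L1-HIT; vc=[11,15]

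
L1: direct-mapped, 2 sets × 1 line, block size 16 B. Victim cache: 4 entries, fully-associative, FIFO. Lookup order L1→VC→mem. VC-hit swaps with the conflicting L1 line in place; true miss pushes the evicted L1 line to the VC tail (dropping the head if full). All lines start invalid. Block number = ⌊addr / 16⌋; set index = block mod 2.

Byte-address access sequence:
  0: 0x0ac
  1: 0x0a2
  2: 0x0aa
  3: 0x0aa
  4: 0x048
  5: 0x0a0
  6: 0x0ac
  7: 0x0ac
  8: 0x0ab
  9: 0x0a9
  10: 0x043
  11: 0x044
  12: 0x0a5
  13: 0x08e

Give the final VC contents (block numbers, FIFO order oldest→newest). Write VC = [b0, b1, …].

VC = [4, 10]

#0 0xac→b10/s0 MISS; vc=[]
#1 0xa2→b10/s0 L1-HIT; vc=[]
#2 0xaa→b10/s0 L1-HIT; vc=[]
#3 0xaa→b10/s0 L1-HIT; vc=[]
#4 0x48→b4/s0 MISS; vc=[10]
#5 0xa0→b10/s0 VC-HIT; vc=[4]
#6 0xac→b10/s0 L1-HIT; vc=[4]
#7 0xac→b10/s0 L1-HIT; vc=[4]
#8 0xab→b10/s0 L1-HIT; vc=[4]
#9 0xa9→b10/s0 L1-HIT; vc=[4]
#10 0x43→b4/s0 VC-HIT; vc=[10]
#11 0x44→b4/s0 L1-HIT; vc=[10]
#12 0xa5→b10/s0 VC-HIT; vc=[4]
#13 0x8e→b8/s0 MISS; vc=[4,10]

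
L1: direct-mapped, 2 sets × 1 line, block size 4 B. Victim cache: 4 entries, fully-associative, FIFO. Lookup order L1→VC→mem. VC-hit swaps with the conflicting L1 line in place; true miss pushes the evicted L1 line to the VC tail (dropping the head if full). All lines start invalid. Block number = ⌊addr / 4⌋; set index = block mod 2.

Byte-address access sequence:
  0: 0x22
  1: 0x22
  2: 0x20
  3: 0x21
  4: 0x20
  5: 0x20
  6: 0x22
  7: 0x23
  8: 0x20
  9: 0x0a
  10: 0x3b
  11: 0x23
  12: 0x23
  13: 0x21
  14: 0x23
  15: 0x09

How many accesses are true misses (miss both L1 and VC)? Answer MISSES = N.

#0 0x22→b8/s0 MISS; vc=[]
#1 0x22→b8/s0 L1-HIT; vc=[]
#2 0x20→b8/s0 L1-HIT; vc=[]
#3 0x21→b8/s0 L1-HIT; vc=[]
#4 0x20→b8/s0 L1-HIT; vc=[]
#5 0x20→b8/s0 L1-HIT; vc=[]
#6 0x22→b8/s0 L1-HIT; vc=[]
#7 0x23→b8/s0 L1-HIT; vc=[]
#8 0x20→b8/s0 L1-HIT; vc=[]
#9 0xa→b2/s0 MISS; vc=[8]
#10 0x3b→b14/s0 MISS; vc=[8,2]
#11 0x23→b8/s0 VC-HIT; vc=[14,2]
#12 0x23→b8/s0 L1-HIT; vc=[14,2]
#13 0x21→b8/s0 L1-HIT; vc=[14,2]
#14 0x23→b8/s0 L1-HIT; vc=[14,2]
#15 0x9→b2/s0 VC-HIT; vc=[14,8]

MISSES = 3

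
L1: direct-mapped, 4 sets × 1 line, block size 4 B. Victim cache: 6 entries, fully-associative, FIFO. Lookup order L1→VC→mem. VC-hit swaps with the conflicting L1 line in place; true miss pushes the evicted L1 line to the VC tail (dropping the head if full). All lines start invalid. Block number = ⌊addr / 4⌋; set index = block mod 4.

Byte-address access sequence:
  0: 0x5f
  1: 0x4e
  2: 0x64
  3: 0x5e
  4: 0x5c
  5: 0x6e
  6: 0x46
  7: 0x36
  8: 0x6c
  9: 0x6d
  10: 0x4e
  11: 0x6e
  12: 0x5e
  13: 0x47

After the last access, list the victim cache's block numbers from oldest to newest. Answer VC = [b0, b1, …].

VC = [19, 27, 25, 13]

#0 0x5f→b23/s3 MISS; vc=[]
#1 0x4e→b19/s3 MISS; vc=[23]
#2 0x64→b25/s1 MISS; vc=[23]
#3 0x5e→b23/s3 VC-HIT; vc=[19]
#4 0x5c→b23/s3 L1-HIT; vc=[19]
#5 0x6e→b27/s3 MISS; vc=[19,23]
#6 0x46→b17/s1 MISS; vc=[19,23,25]
#7 0x36→b13/s1 MISS; vc=[19,23,25,17]
#8 0x6c→b27/s3 L1-HIT; vc=[19,23,25,17]
#9 0x6d→b27/s3 L1-HIT; vc=[19,23,25,17]
#10 0x4e→b19/s3 VC-HIT; vc=[27,23,25,17]
#11 0x6e→b27/s3 VC-HIT; vc=[19,23,25,17]
#12 0x5e→b23/s3 VC-HIT; vc=[19,27,25,17]
#13 0x47→b17/s1 VC-HIT; vc=[19,27,25,13]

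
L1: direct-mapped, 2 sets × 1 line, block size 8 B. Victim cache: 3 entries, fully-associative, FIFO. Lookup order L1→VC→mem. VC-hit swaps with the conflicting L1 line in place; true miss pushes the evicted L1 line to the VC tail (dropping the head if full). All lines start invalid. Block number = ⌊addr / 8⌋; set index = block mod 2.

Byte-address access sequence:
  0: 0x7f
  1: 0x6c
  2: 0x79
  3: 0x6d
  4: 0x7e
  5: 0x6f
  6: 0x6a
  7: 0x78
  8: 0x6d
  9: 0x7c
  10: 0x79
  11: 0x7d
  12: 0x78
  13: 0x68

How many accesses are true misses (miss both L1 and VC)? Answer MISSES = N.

MISSES = 2

0: 0x7f (blk 15, set 1) → MISS  vc=[]
1: 0x6c (blk 13, set 1) → MISS  vc=[15]
2: 0x79 (blk 15, set 1) → VC-HIT  vc=[13]
3: 0x6d (blk 13, set 1) → VC-HIT  vc=[15]
4: 0x7e (blk 15, set 1) → VC-HIT  vc=[13]
5: 0x6f (blk 13, set 1) → VC-HIT  vc=[15]
6: 0x6a (blk 13, set 1) → L1-HIT  vc=[15]
7: 0x78 (blk 15, set 1) → VC-HIT  vc=[13]
8: 0x6d (blk 13, set 1) → VC-HIT  vc=[15]
9: 0x7c (blk 15, set 1) → VC-HIT  vc=[13]
10: 0x79 (blk 15, set 1) → L1-HIT  vc=[13]
11: 0x7d (blk 15, set 1) → L1-HIT  vc=[13]
12: 0x78 (blk 15, set 1) → L1-HIT  vc=[13]
13: 0x68 (blk 13, set 1) → VC-HIT  vc=[15]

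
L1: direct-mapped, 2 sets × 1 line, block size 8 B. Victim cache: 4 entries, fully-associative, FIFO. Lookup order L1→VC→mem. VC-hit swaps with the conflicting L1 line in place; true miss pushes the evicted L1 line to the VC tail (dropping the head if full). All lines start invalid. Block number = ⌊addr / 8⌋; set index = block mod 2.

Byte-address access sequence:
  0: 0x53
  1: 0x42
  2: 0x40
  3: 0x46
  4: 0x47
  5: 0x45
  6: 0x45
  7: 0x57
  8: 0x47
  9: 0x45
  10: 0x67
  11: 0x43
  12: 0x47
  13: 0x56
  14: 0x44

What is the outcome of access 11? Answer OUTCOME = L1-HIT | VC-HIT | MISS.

  [0] addr=0x53 blk=10 s=0: MISS | VC []
  [1] addr=0x42 blk=8 s=0: MISS | VC [10]
  [2] addr=0x40 blk=8 s=0: L1-HIT | VC [10]
  [3] addr=0x46 blk=8 s=0: L1-HIT | VC [10]
  [4] addr=0x47 blk=8 s=0: L1-HIT | VC [10]
  [5] addr=0x45 blk=8 s=0: L1-HIT | VC [10]
  [6] addr=0x45 blk=8 s=0: L1-HIT | VC [10]
  [7] addr=0x57 blk=10 s=0: VC-HIT | VC [8]
  [8] addr=0x47 blk=8 s=0: VC-HIT | VC [10]
  [9] addr=0x45 blk=8 s=0: L1-HIT | VC [10]
  [10] addr=0x67 blk=12 s=0: MISS | VC [10, 8]
  [11] addr=0x43 blk=8 s=0: VC-HIT | VC [10, 12]
  [12] addr=0x47 blk=8 s=0: L1-HIT | VC [10, 12]
  [13] addr=0x56 blk=10 s=0: VC-HIT | VC [8, 12]
  [14] addr=0x44 blk=8 s=0: VC-HIT | VC [10, 12]

OUTCOME = VC-HIT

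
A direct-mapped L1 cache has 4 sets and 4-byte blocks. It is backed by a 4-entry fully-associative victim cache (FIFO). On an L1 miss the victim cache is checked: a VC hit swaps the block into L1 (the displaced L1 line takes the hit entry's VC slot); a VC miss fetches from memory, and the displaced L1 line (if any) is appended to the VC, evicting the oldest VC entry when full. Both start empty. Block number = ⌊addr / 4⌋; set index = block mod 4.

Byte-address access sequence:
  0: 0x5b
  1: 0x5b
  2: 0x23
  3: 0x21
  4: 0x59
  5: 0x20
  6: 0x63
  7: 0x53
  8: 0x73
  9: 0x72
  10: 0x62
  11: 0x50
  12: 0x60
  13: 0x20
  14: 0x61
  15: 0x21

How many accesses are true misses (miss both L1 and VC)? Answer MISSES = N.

#0 0x5b→b22/s2 MISS; vc=[]
#1 0x5b→b22/s2 L1-HIT; vc=[]
#2 0x23→b8/s0 MISS; vc=[]
#3 0x21→b8/s0 L1-HIT; vc=[]
#4 0x59→b22/s2 L1-HIT; vc=[]
#5 0x20→b8/s0 L1-HIT; vc=[]
#6 0x63→b24/s0 MISS; vc=[8]
#7 0x53→b20/s0 MISS; vc=[8,24]
#8 0x73→b28/s0 MISS; vc=[8,24,20]
#9 0x72→b28/s0 L1-HIT; vc=[8,24,20]
#10 0x62→b24/s0 VC-HIT; vc=[8,28,20]
#11 0x50→b20/s0 VC-HIT; vc=[8,28,24]
#12 0x60→b24/s0 VC-HIT; vc=[8,28,20]
#13 0x20→b8/s0 VC-HIT; vc=[24,28,20]
#14 0x61→b24/s0 VC-HIT; vc=[8,28,20]
#15 0x21→b8/s0 VC-HIT; vc=[24,28,20]

MISSES = 5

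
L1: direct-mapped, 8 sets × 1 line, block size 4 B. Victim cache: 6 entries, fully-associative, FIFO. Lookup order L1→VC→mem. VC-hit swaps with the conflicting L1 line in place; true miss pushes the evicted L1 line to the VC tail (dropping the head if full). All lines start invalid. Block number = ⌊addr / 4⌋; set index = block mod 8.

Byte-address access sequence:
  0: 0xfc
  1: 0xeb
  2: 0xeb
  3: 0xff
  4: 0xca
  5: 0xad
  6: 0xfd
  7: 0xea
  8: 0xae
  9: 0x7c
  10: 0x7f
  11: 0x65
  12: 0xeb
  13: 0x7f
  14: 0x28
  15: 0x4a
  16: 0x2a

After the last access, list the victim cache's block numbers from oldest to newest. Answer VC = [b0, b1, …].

0: 0xfc (blk 63, set 7) → MISS  vc=[]
1: 0xeb (blk 58, set 2) → MISS  vc=[]
2: 0xeb (blk 58, set 2) → L1-HIT  vc=[]
3: 0xff (blk 63, set 7) → L1-HIT  vc=[]
4: 0xca (blk 50, set 2) → MISS  vc=[58]
5: 0xad (blk 43, set 3) → MISS  vc=[58]
6: 0xfd (blk 63, set 7) → L1-HIT  vc=[58]
7: 0xea (blk 58, set 2) → VC-HIT  vc=[50]
8: 0xae (blk 43, set 3) → L1-HIT  vc=[50]
9: 0x7c (blk 31, set 7) → MISS  vc=[50, 63]
10: 0x7f (blk 31, set 7) → L1-HIT  vc=[50, 63]
11: 0x65 (blk 25, set 1) → MISS  vc=[50, 63]
12: 0xeb (blk 58, set 2) → L1-HIT  vc=[50, 63]
13: 0x7f (blk 31, set 7) → L1-HIT  vc=[50, 63]
14: 0x28 (blk 10, set 2) → MISS  vc=[50, 63, 58]
15: 0x4a (blk 18, set 2) → MISS  vc=[50, 63, 58, 10]
16: 0x2a (blk 10, set 2) → VC-HIT  vc=[50, 63, 58, 18]

VC = [50, 63, 58, 18]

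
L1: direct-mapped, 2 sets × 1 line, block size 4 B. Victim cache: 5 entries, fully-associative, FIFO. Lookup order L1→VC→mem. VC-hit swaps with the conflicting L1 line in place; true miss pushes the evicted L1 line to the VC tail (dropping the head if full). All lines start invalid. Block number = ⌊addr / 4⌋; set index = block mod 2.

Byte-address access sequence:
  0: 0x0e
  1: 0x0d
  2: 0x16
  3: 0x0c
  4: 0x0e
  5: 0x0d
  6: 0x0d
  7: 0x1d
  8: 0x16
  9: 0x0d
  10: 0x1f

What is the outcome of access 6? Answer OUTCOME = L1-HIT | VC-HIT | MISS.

OUTCOME = L1-HIT

0: 0xe (blk 3, set 1) → MISS  vc=[]
1: 0xd (blk 3, set 1) → L1-HIT  vc=[]
2: 0x16 (blk 5, set 1) → MISS  vc=[3]
3: 0xc (blk 3, set 1) → VC-HIT  vc=[5]
4: 0xe (blk 3, set 1) → L1-HIT  vc=[5]
5: 0xd (blk 3, set 1) → L1-HIT  vc=[5]
6: 0xd (blk 3, set 1) → L1-HIT  vc=[5]
7: 0x1d (blk 7, set 1) → MISS  vc=[5, 3]
8: 0x16 (blk 5, set 1) → VC-HIT  vc=[7, 3]
9: 0xd (blk 3, set 1) → VC-HIT  vc=[7, 5]
10: 0x1f (blk 7, set 1) → VC-HIT  vc=[3, 5]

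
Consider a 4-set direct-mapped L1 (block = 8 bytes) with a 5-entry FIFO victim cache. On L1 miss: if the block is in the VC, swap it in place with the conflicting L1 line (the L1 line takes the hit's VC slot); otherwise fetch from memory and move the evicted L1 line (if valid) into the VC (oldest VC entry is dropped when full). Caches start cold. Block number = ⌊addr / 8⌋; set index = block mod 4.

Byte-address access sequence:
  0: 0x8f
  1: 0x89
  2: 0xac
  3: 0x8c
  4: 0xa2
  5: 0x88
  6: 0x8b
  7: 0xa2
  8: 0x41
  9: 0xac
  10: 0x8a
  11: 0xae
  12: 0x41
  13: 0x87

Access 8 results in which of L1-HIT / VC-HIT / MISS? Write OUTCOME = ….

OUTCOME = MISS

#0 0x8f→b17/s1 MISS; vc=[]
#1 0x89→b17/s1 L1-HIT; vc=[]
#2 0xac→b21/s1 MISS; vc=[17]
#3 0x8c→b17/s1 VC-HIT; vc=[21]
#4 0xa2→b20/s0 MISS; vc=[21]
#5 0x88→b17/s1 L1-HIT; vc=[21]
#6 0x8b→b17/s1 L1-HIT; vc=[21]
#7 0xa2→b20/s0 L1-HIT; vc=[21]
#8 0x41→b8/s0 MISS; vc=[21,20]
#9 0xac→b21/s1 VC-HIT; vc=[17,20]
#10 0x8a→b17/s1 VC-HIT; vc=[21,20]
#11 0xae→b21/s1 VC-HIT; vc=[17,20]
#12 0x41→b8/s0 L1-HIT; vc=[17,20]
#13 0x87→b16/s0 MISS; vc=[17,20,8]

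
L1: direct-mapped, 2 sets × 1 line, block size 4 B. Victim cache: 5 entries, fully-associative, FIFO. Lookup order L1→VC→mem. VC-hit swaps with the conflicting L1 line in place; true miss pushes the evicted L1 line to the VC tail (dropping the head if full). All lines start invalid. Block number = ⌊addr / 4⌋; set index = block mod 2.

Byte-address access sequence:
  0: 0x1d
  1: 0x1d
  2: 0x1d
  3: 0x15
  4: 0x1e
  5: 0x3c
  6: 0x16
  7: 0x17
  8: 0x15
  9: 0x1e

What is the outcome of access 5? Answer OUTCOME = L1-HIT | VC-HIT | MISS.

OUTCOME = MISS

  [0] addr=0x1d blk=7 s=1: MISS | VC []
  [1] addr=0x1d blk=7 s=1: L1-HIT | VC []
  [2] addr=0x1d blk=7 s=1: L1-HIT | VC []
  [3] addr=0x15 blk=5 s=1: MISS | VC [7]
  [4] addr=0x1e blk=7 s=1: VC-HIT | VC [5]
  [5] addr=0x3c blk=15 s=1: MISS | VC [5, 7]
  [6] addr=0x16 blk=5 s=1: VC-HIT | VC [15, 7]
  [7] addr=0x17 blk=5 s=1: L1-HIT | VC [15, 7]
  [8] addr=0x15 blk=5 s=1: L1-HIT | VC [15, 7]
  [9] addr=0x1e blk=7 s=1: VC-HIT | VC [15, 5]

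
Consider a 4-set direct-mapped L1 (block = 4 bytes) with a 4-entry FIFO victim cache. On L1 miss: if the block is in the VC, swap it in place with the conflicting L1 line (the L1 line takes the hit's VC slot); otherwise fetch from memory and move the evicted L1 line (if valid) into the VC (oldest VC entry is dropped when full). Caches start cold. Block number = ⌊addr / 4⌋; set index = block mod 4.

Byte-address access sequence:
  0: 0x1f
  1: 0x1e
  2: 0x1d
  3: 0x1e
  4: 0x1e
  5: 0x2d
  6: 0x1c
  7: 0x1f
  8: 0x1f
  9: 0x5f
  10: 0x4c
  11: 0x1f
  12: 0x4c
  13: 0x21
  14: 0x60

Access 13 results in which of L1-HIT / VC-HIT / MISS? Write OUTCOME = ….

  [0] addr=0x1f blk=7 s=3: MISS | VC []
  [1] addr=0x1e blk=7 s=3: L1-HIT | VC []
  [2] addr=0x1d blk=7 s=3: L1-HIT | VC []
  [3] addr=0x1e blk=7 s=3: L1-HIT | VC []
  [4] addr=0x1e blk=7 s=3: L1-HIT | VC []
  [5] addr=0x2d blk=11 s=3: MISS | VC [7]
  [6] addr=0x1c blk=7 s=3: VC-HIT | VC [11]
  [7] addr=0x1f blk=7 s=3: L1-HIT | VC [11]
  [8] addr=0x1f blk=7 s=3: L1-HIT | VC [11]
  [9] addr=0x5f blk=23 s=3: MISS | VC [11, 7]
  [10] addr=0x4c blk=19 s=3: MISS | VC [11, 7, 23]
  [11] addr=0x1f blk=7 s=3: VC-HIT | VC [11, 19, 23]
  [12] addr=0x4c blk=19 s=3: VC-HIT | VC [11, 7, 23]
  [13] addr=0x21 blk=8 s=0: MISS | VC [11, 7, 23]
  [14] addr=0x60 blk=24 s=0: MISS | VC [11, 7, 23, 8]

OUTCOME = MISS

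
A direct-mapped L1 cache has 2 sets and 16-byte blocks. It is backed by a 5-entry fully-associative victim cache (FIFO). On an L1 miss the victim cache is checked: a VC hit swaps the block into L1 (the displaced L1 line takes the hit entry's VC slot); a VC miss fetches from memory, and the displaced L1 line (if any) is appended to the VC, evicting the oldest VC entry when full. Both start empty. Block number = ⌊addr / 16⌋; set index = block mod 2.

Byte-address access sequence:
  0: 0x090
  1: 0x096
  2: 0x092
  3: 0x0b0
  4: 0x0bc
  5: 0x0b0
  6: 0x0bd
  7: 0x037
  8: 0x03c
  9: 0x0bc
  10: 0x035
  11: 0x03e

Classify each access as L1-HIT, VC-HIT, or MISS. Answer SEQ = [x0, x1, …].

  [0] addr=0x90 blk=9 s=1: MISS | VC []
  [1] addr=0x96 blk=9 s=1: L1-HIT | VC []
  [2] addr=0x92 blk=9 s=1: L1-HIT | VC []
  [3] addr=0xb0 blk=11 s=1: MISS | VC [9]
  [4] addr=0xbc blk=11 s=1: L1-HIT | VC [9]
  [5] addr=0xb0 blk=11 s=1: L1-HIT | VC [9]
  [6] addr=0xbd blk=11 s=1: L1-HIT | VC [9]
  [7] addr=0x37 blk=3 s=1: MISS | VC [9, 11]
  [8] addr=0x3c blk=3 s=1: L1-HIT | VC [9, 11]
  [9] addr=0xbc blk=11 s=1: VC-HIT | VC [9, 3]
  [10] addr=0x35 blk=3 s=1: VC-HIT | VC [9, 11]
  [11] addr=0x3e blk=3 s=1: L1-HIT | VC [9, 11]

SEQ = [MISS, L1-HIT, L1-HIT, MISS, L1-HIT, L1-HIT, L1-HIT, MISS, L1-HIT, VC-HIT, VC-HIT, L1-HIT]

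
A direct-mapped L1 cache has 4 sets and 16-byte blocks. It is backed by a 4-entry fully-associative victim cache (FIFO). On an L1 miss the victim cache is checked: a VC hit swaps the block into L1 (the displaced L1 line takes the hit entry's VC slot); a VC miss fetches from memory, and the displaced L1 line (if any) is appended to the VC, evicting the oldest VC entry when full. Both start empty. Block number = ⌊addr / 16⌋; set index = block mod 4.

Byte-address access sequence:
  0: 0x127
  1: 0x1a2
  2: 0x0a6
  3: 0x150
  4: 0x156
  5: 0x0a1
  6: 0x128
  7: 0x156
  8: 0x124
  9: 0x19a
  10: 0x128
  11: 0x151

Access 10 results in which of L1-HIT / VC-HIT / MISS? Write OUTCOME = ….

OUTCOME = L1-HIT

  [0] addr=0x127 blk=18 s=2: MISS | VC []
  [1] addr=0x1a2 blk=26 s=2: MISS | VC [18]
  [2] addr=0xa6 blk=10 s=2: MISS | VC [18, 26]
  [3] addr=0x150 blk=21 s=1: MISS | VC [18, 26]
  [4] addr=0x156 blk=21 s=1: L1-HIT | VC [18, 26]
  [5] addr=0xa1 blk=10 s=2: L1-HIT | VC [18, 26]
  [6] addr=0x128 blk=18 s=2: VC-HIT | VC [10, 26]
  [7] addr=0x156 blk=21 s=1: L1-HIT | VC [10, 26]
  [8] addr=0x124 blk=18 s=2: L1-HIT | VC [10, 26]
  [9] addr=0x19a blk=25 s=1: MISS | VC [10, 26, 21]
  [10] addr=0x128 blk=18 s=2: L1-HIT | VC [10, 26, 21]
  [11] addr=0x151 blk=21 s=1: VC-HIT | VC [10, 26, 25]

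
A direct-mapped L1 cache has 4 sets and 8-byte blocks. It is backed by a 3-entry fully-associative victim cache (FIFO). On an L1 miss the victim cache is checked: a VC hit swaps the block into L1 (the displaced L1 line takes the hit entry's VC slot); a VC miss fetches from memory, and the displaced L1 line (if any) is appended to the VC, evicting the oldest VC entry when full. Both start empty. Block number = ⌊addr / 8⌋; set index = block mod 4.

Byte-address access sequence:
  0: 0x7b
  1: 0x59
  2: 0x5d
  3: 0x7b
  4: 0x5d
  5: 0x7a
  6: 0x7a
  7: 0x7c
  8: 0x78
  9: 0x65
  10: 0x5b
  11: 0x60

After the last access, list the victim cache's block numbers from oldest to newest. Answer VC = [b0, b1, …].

VC = [15]

  [0] addr=0x7b blk=15 s=3: MISS | VC []
  [1] addr=0x59 blk=11 s=3: MISS | VC [15]
  [2] addr=0x5d blk=11 s=3: L1-HIT | VC [15]
  [3] addr=0x7b blk=15 s=3: VC-HIT | VC [11]
  [4] addr=0x5d blk=11 s=3: VC-HIT | VC [15]
  [5] addr=0x7a blk=15 s=3: VC-HIT | VC [11]
  [6] addr=0x7a blk=15 s=3: L1-HIT | VC [11]
  [7] addr=0x7c blk=15 s=3: L1-HIT | VC [11]
  [8] addr=0x78 blk=15 s=3: L1-HIT | VC [11]
  [9] addr=0x65 blk=12 s=0: MISS | VC [11]
  [10] addr=0x5b blk=11 s=3: VC-HIT | VC [15]
  [11] addr=0x60 blk=12 s=0: L1-HIT | VC [15]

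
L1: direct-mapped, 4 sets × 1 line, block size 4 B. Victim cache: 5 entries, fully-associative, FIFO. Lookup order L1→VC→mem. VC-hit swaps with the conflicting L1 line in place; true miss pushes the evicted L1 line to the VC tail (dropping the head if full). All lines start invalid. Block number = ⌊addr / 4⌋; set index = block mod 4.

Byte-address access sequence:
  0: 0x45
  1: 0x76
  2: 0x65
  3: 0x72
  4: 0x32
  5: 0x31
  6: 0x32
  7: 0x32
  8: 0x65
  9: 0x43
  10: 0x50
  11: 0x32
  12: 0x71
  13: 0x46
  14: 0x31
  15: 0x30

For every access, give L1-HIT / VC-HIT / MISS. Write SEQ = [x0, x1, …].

SEQ = [MISS, MISS, MISS, MISS, MISS, L1-HIT, L1-HIT, L1-HIT, L1-HIT, MISS, MISS, VC-HIT, VC-HIT, VC-HIT, VC-HIT, L1-HIT]

  [0] addr=0x45 blk=17 s=1: MISS | VC []
  [1] addr=0x76 blk=29 s=1: MISS | VC [17]
  [2] addr=0x65 blk=25 s=1: MISS | VC [17, 29]
  [3] addr=0x72 blk=28 s=0: MISS | VC [17, 29]
  [4] addr=0x32 blk=12 s=0: MISS | VC [17, 29, 28]
  [5] addr=0x31 blk=12 s=0: L1-HIT | VC [17, 29, 28]
  [6] addr=0x32 blk=12 s=0: L1-HIT | VC [17, 29, 28]
  [7] addr=0x32 blk=12 s=0: L1-HIT | VC [17, 29, 28]
  [8] addr=0x65 blk=25 s=1: L1-HIT | VC [17, 29, 28]
  [9] addr=0x43 blk=16 s=0: MISS | VC [17, 29, 28, 12]
  [10] addr=0x50 blk=20 s=0: MISS | VC [17, 29, 28, 12, 16]
  [11] addr=0x32 blk=12 s=0: VC-HIT | VC [17, 29, 28, 20, 16]
  [12] addr=0x71 blk=28 s=0: VC-HIT | VC [17, 29, 12, 20, 16]
  [13] addr=0x46 blk=17 s=1: VC-HIT | VC [25, 29, 12, 20, 16]
  [14] addr=0x31 blk=12 s=0: VC-HIT | VC [25, 29, 28, 20, 16]
  [15] addr=0x30 blk=12 s=0: L1-HIT | VC [25, 29, 28, 20, 16]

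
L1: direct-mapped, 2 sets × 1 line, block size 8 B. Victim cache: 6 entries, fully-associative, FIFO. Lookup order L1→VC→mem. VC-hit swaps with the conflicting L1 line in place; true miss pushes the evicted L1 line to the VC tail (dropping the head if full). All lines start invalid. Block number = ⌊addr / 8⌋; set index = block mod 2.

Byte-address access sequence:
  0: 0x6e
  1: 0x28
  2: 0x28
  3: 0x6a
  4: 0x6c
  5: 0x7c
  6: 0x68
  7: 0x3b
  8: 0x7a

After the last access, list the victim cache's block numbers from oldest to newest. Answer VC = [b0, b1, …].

VC = [5, 7, 13]

  [0] addr=0x6e blk=13 s=1: MISS | VC []
  [1] addr=0x28 blk=5 s=1: MISS | VC [13]
  [2] addr=0x28 blk=5 s=1: L1-HIT | VC [13]
  [3] addr=0x6a blk=13 s=1: VC-HIT | VC [5]
  [4] addr=0x6c blk=13 s=1: L1-HIT | VC [5]
  [5] addr=0x7c blk=15 s=1: MISS | VC [5, 13]
  [6] addr=0x68 blk=13 s=1: VC-HIT | VC [5, 15]
  [7] addr=0x3b blk=7 s=1: MISS | VC [5, 15, 13]
  [8] addr=0x7a blk=15 s=1: VC-HIT | VC [5, 7, 13]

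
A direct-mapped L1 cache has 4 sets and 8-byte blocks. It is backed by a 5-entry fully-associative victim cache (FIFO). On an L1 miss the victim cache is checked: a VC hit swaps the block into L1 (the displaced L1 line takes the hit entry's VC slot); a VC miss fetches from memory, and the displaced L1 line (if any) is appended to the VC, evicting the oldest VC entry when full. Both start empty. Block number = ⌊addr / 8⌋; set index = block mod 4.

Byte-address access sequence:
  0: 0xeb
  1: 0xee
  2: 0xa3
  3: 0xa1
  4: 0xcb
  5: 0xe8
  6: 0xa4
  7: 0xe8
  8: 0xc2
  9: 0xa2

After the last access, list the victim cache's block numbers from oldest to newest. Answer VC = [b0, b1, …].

0: 0xeb (blk 29, set 1) → MISS  vc=[]
1: 0xee (blk 29, set 1) → L1-HIT  vc=[]
2: 0xa3 (blk 20, set 0) → MISS  vc=[]
3: 0xa1 (blk 20, set 0) → L1-HIT  vc=[]
4: 0xcb (blk 25, set 1) → MISS  vc=[29]
5: 0xe8 (blk 29, set 1) → VC-HIT  vc=[25]
6: 0xa4 (blk 20, set 0) → L1-HIT  vc=[25]
7: 0xe8 (blk 29, set 1) → L1-HIT  vc=[25]
8: 0xc2 (blk 24, set 0) → MISS  vc=[25, 20]
9: 0xa2 (blk 20, set 0) → VC-HIT  vc=[25, 24]

VC = [25, 24]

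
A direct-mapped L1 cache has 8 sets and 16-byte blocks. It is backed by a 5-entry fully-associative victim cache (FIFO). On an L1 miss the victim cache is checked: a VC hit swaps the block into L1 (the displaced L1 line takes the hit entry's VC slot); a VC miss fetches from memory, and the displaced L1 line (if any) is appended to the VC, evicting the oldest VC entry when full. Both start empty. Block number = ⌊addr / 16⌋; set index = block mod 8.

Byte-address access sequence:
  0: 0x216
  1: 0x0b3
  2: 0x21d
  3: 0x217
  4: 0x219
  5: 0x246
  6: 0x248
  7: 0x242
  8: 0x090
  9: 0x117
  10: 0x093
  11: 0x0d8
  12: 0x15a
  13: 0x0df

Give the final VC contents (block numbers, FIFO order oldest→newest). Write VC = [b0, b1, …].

0: 0x216 (blk 33, set 1) → MISS  vc=[]
1: 0xb3 (blk 11, set 3) → MISS  vc=[]
2: 0x21d (blk 33, set 1) → L1-HIT  vc=[]
3: 0x217 (blk 33, set 1) → L1-HIT  vc=[]
4: 0x219 (blk 33, set 1) → L1-HIT  vc=[]
5: 0x246 (blk 36, set 4) → MISS  vc=[]
6: 0x248 (blk 36, set 4) → L1-HIT  vc=[]
7: 0x242 (blk 36, set 4) → L1-HIT  vc=[]
8: 0x90 (blk 9, set 1) → MISS  vc=[33]
9: 0x117 (blk 17, set 1) → MISS  vc=[33, 9]
10: 0x93 (blk 9, set 1) → VC-HIT  vc=[33, 17]
11: 0xd8 (blk 13, set 5) → MISS  vc=[33, 17]
12: 0x15a (blk 21, set 5) → MISS  vc=[33, 17, 13]
13: 0xdf (blk 13, set 5) → VC-HIT  vc=[33, 17, 21]

VC = [33, 17, 21]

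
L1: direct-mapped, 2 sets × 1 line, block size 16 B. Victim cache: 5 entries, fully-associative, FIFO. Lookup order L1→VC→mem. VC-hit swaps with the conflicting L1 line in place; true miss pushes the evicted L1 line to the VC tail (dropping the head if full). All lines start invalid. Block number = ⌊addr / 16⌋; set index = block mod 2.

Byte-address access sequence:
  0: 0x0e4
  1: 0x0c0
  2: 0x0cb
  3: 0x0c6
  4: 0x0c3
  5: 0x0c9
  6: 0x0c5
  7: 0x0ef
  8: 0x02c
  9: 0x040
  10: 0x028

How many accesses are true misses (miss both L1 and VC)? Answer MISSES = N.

MISSES = 4

  [0] addr=0xe4 blk=14 s=0: MISS | VC []
  [1] addr=0xc0 blk=12 s=0: MISS | VC [14]
  [2] addr=0xcb blk=12 s=0: L1-HIT | VC [14]
  [3] addr=0xc6 blk=12 s=0: L1-HIT | VC [14]
  [4] addr=0xc3 blk=12 s=0: L1-HIT | VC [14]
  [5] addr=0xc9 blk=12 s=0: L1-HIT | VC [14]
  [6] addr=0xc5 blk=12 s=0: L1-HIT | VC [14]
  [7] addr=0xef blk=14 s=0: VC-HIT | VC [12]
  [8] addr=0x2c blk=2 s=0: MISS | VC [12, 14]
  [9] addr=0x40 blk=4 s=0: MISS | VC [12, 14, 2]
  [10] addr=0x28 blk=2 s=0: VC-HIT | VC [12, 14, 4]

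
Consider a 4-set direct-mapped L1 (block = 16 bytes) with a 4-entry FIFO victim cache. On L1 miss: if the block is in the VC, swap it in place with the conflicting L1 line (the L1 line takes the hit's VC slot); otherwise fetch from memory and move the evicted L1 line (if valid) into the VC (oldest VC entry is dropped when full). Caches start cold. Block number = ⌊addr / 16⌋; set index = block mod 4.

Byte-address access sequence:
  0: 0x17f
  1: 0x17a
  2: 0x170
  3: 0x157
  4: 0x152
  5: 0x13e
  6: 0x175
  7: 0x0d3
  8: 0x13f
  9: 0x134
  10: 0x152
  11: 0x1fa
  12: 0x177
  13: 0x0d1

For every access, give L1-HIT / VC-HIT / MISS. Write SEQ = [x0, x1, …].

SEQ = [MISS, L1-HIT, L1-HIT, MISS, L1-HIT, MISS, VC-HIT, MISS, VC-HIT, L1-HIT, VC-HIT, MISS, VC-HIT, VC-HIT]

0: 0x17f (blk 23, set 3) → MISS  vc=[]
1: 0x17a (blk 23, set 3) → L1-HIT  vc=[]
2: 0x170 (blk 23, set 3) → L1-HIT  vc=[]
3: 0x157 (blk 21, set 1) → MISS  vc=[]
4: 0x152 (blk 21, set 1) → L1-HIT  vc=[]
5: 0x13e (blk 19, set 3) → MISS  vc=[23]
6: 0x175 (blk 23, set 3) → VC-HIT  vc=[19]
7: 0xd3 (blk 13, set 1) → MISS  vc=[19, 21]
8: 0x13f (blk 19, set 3) → VC-HIT  vc=[23, 21]
9: 0x134 (blk 19, set 3) → L1-HIT  vc=[23, 21]
10: 0x152 (blk 21, set 1) → VC-HIT  vc=[23, 13]
11: 0x1fa (blk 31, set 3) → MISS  vc=[23, 13, 19]
12: 0x177 (blk 23, set 3) → VC-HIT  vc=[31, 13, 19]
13: 0xd1 (blk 13, set 1) → VC-HIT  vc=[31, 21, 19]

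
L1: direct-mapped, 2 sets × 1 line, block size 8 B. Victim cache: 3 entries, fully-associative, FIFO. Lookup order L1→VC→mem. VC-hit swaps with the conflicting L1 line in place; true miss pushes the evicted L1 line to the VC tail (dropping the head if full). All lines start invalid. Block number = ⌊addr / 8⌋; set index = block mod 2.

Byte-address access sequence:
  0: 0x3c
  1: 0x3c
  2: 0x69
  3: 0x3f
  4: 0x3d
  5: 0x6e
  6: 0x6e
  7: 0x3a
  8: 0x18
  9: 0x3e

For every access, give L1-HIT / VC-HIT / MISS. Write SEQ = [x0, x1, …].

#0 0x3c→b7/s1 MISS; vc=[]
#1 0x3c→b7/s1 L1-HIT; vc=[]
#2 0x69→b13/s1 MISS; vc=[7]
#3 0x3f→b7/s1 VC-HIT; vc=[13]
#4 0x3d→b7/s1 L1-HIT; vc=[13]
#5 0x6e→b13/s1 VC-HIT; vc=[7]
#6 0x6e→b13/s1 L1-HIT; vc=[7]
#7 0x3a→b7/s1 VC-HIT; vc=[13]
#8 0x18→b3/s1 MISS; vc=[13,7]
#9 0x3e→b7/s1 VC-HIT; vc=[13,3]

SEQ = [MISS, L1-HIT, MISS, VC-HIT, L1-HIT, VC-HIT, L1-HIT, VC-HIT, MISS, VC-HIT]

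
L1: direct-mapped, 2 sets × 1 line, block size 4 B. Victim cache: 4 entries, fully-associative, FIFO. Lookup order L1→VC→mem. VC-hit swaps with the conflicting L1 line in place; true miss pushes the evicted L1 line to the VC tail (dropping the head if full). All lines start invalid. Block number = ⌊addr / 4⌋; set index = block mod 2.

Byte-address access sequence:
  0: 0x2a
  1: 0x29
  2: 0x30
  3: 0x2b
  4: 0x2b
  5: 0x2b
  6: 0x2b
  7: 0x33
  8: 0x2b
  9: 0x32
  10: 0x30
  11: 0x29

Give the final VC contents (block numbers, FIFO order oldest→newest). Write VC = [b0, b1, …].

VC = [12]

0: 0x2a (blk 10, set 0) → MISS  vc=[]
1: 0x29 (blk 10, set 0) → L1-HIT  vc=[]
2: 0x30 (blk 12, set 0) → MISS  vc=[10]
3: 0x2b (blk 10, set 0) → VC-HIT  vc=[12]
4: 0x2b (blk 10, set 0) → L1-HIT  vc=[12]
5: 0x2b (blk 10, set 0) → L1-HIT  vc=[12]
6: 0x2b (blk 10, set 0) → L1-HIT  vc=[12]
7: 0x33 (blk 12, set 0) → VC-HIT  vc=[10]
8: 0x2b (blk 10, set 0) → VC-HIT  vc=[12]
9: 0x32 (blk 12, set 0) → VC-HIT  vc=[10]
10: 0x30 (blk 12, set 0) → L1-HIT  vc=[10]
11: 0x29 (blk 10, set 0) → VC-HIT  vc=[12]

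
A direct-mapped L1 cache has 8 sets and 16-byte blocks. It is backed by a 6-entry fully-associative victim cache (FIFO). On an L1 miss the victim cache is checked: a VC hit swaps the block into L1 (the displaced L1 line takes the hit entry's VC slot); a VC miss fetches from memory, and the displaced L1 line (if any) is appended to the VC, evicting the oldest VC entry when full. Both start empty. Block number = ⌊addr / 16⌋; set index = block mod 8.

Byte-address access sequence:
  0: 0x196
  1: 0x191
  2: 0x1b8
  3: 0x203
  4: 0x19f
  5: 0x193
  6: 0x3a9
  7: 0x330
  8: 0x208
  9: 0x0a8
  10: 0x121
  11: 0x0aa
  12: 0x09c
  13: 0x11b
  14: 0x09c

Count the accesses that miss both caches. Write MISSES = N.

  [0] addr=0x196 blk=25 s=1: MISS | VC []
  [1] addr=0x191 blk=25 s=1: L1-HIT | VC []
  [2] addr=0x1b8 blk=27 s=3: MISS | VC []
  [3] addr=0x203 blk=32 s=0: MISS | VC []
  [4] addr=0x19f blk=25 s=1: L1-HIT | VC []
  [5] addr=0x193 blk=25 s=1: L1-HIT | VC []
  [6] addr=0x3a9 blk=58 s=2: MISS | VC []
  [7] addr=0x330 blk=51 s=3: MISS | VC [27]
  [8] addr=0x208 blk=32 s=0: L1-HIT | VC [27]
  [9] addr=0xa8 blk=10 s=2: MISS | VC [27, 58]
  [10] addr=0x121 blk=18 s=2: MISS | VC [27, 58, 10]
  [11] addr=0xaa blk=10 s=2: VC-HIT | VC [27, 58, 18]
  [12] addr=0x9c blk=9 s=1: MISS | VC [27, 58, 18, 25]
  [13] addr=0x11b blk=17 s=1: MISS | VC [27, 58, 18, 25, 9]
  [14] addr=0x9c blk=9 s=1: VC-HIT | VC [27, 58, 18, 25, 17]

MISSES = 9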